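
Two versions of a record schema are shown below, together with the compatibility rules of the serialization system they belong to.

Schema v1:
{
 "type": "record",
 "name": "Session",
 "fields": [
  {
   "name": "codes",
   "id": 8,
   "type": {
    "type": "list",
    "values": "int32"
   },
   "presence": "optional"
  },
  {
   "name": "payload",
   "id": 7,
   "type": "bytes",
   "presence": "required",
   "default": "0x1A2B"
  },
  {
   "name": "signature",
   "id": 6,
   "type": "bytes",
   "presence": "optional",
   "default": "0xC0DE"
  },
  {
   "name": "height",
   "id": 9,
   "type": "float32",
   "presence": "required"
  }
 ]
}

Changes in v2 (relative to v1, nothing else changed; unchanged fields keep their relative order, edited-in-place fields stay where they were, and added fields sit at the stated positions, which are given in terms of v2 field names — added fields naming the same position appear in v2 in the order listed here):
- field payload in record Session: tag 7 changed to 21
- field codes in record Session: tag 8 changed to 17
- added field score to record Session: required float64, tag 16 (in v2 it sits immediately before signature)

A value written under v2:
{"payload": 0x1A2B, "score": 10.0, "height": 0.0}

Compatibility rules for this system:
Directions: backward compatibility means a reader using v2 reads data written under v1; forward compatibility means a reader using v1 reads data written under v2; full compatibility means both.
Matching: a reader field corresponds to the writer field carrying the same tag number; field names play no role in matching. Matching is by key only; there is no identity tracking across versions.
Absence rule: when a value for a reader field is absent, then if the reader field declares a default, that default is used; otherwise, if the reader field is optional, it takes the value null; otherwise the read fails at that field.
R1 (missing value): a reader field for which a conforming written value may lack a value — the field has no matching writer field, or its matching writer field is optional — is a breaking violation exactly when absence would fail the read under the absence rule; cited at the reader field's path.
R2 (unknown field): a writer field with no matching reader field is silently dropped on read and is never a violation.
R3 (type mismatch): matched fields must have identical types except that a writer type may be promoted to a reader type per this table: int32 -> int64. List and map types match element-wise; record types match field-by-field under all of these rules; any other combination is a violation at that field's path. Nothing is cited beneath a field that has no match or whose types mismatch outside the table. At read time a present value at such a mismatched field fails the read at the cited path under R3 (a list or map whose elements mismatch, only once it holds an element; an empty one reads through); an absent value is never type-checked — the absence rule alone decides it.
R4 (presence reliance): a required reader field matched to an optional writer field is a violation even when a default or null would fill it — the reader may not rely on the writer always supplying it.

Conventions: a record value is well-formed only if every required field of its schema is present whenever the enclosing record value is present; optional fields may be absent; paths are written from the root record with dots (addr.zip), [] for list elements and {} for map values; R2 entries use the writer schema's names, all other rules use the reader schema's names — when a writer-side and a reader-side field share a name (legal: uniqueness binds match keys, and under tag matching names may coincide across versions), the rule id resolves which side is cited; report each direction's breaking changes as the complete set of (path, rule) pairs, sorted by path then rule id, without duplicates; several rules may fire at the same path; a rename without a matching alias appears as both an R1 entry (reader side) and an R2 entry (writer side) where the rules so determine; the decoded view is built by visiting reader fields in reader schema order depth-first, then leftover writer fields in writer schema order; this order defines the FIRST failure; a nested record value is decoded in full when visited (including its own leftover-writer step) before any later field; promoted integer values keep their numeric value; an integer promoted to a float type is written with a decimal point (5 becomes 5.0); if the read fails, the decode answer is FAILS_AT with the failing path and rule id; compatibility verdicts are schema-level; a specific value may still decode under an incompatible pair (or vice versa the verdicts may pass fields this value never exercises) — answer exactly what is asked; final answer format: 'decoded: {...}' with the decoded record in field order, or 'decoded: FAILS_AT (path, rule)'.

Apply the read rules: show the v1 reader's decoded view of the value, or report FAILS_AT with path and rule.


arrows below run writer -> reader for Session
decode (reader v1):
  codes := null (missing; optional => null)
  payload := 0x1A2B (missing; default applied)
  signature := 0xC0DE (missing; default applied)
  height := 0.0
  writer payload: no reader field; dropped
  writer score: no reader field; dropped
  => decoded: {"codes": null, "payload": 0x1A2B, "signature": 0xC0DE, "height": 0.0}
diffs on Session not affecting the asked answer:
  field payload in record Session: tag 7 changed to 21 -> fires no rule on Session under this dialect and leaves the result unchanged
  field codes in record Session: tag 8 changed to 17 -> fires no rule on Session under this dialect and leaves the result unchanged
  added field score to record Session: required float64, tag 16 (in v2 it sits immediately before signature) -> matters for Session compatibility verdicts, not for this value's decode

decoded: {"codes": null, "payload": 0x1A2B, "signature": 0xC0DE, "height": 0.0}


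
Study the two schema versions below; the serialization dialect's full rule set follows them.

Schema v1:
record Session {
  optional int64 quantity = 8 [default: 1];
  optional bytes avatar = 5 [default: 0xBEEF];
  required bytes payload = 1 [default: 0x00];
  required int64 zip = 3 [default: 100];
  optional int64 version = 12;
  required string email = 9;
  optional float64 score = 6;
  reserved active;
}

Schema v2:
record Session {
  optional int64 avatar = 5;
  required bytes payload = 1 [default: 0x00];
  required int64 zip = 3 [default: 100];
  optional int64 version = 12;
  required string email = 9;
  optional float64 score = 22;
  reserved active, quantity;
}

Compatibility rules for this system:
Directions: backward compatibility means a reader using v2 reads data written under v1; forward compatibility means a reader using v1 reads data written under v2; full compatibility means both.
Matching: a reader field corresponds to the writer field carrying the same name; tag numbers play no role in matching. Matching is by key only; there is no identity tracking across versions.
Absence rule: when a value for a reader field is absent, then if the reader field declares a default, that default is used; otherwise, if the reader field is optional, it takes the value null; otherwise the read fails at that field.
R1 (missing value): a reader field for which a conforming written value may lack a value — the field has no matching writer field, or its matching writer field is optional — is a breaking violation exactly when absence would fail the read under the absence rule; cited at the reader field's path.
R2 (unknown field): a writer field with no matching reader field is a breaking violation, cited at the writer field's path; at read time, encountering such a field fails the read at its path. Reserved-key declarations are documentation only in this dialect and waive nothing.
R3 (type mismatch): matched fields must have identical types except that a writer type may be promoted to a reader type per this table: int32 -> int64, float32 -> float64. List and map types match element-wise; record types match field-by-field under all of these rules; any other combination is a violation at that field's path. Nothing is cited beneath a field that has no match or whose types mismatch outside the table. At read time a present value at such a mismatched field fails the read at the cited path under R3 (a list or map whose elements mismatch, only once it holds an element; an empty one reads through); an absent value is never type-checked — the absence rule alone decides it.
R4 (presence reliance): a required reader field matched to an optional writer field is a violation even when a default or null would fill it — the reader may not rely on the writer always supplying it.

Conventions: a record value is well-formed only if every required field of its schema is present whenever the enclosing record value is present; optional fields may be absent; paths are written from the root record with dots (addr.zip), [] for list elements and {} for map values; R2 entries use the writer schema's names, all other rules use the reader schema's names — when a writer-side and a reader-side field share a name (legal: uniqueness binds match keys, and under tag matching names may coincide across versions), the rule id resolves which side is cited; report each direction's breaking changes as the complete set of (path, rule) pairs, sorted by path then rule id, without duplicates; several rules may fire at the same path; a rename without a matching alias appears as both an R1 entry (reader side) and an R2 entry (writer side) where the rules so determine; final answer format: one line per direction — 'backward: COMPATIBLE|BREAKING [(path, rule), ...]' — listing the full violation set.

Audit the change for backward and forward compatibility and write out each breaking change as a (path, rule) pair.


backward: BREAKING [(avatar, R3), (quantity, R2)]; forward: BREAKING [(avatar, R3)]

in Session below, arrows point writer -> reader
checking backward for Session: reader v2 against writer v1:
  avatar <- avatar (bytes -> int64, writer optional)
  payload <- payload (bytes -> bytes, writer required)
  zip <- zip (int64 -> int64, writer required)
  version <- version (int64 -> int64, writer optional)
  email <- email (string -> string, writer required)
  score <- score (float64 -> float64, writer optional)
  writer quantity: unknown to reader
  breaking: (avatar, R3)
  breaking: (quantity, R2)
  => 2 violation(s): backward is BREAKING for Session
checking forward for Session: reader v1 against writer v2:
  no writer field matches reader quantity
  avatar <- avatar (int64 -> bytes, writer optional)
  payload <- payload (bytes -> bytes, writer required)
  zip <- zip (int64 -> int64, writer required)
  version <- version (int64 -> int64, writer optional)
  email <- email (string -> string, writer required)
  score <- score (float64 -> float64, writer optional)
  breaking: (avatar, R3)
  => 1 violation(s): forward is BREAKING for Session


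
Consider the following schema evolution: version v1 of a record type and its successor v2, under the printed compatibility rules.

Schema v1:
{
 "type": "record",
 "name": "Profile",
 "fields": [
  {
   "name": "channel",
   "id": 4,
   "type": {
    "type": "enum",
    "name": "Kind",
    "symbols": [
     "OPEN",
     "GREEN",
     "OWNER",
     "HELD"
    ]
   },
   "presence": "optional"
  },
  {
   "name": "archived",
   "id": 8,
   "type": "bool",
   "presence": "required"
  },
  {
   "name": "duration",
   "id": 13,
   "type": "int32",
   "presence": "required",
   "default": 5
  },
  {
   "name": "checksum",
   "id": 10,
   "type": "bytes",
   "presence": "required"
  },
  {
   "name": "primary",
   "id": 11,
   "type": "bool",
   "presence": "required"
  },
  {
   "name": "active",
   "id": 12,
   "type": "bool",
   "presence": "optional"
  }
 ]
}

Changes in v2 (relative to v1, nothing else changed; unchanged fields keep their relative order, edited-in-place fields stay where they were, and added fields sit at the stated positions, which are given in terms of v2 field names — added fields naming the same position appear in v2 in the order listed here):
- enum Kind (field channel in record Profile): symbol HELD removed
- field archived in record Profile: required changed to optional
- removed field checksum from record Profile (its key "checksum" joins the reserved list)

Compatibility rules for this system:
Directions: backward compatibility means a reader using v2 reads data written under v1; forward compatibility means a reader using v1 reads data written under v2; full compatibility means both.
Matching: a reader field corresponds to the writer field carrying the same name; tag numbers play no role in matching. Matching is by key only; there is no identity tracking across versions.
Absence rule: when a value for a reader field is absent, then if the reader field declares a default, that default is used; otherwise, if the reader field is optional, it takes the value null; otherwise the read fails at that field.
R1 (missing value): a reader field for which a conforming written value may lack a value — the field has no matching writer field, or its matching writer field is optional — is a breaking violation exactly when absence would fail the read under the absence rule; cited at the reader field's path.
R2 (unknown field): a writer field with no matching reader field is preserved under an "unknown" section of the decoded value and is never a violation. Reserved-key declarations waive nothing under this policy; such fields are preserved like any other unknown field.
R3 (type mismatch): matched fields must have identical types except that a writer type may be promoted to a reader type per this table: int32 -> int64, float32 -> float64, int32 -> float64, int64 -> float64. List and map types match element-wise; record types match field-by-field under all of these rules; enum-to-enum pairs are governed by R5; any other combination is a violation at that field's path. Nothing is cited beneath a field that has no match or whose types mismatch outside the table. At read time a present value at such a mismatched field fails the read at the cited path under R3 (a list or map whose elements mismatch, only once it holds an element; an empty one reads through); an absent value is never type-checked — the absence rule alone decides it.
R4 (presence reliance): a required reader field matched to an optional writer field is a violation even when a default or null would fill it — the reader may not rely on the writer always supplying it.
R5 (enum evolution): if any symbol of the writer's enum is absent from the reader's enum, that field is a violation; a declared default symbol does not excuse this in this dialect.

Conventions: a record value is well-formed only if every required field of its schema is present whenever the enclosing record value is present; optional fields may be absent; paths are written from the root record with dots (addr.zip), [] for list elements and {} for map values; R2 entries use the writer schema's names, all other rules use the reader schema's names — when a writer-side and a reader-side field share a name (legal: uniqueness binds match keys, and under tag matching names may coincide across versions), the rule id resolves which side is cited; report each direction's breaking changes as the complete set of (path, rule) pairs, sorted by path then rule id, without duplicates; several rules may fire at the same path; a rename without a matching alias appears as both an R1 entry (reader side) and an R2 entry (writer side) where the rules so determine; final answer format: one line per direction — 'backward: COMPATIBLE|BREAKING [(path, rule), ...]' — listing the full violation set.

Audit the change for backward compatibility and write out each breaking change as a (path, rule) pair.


backward: BREAKING [(channel, R5)]

the writer's type comes first in each Profile pair
checking backward for Profile: reader v2 against writer v1:
  channel: paired with writer channel (Kind -> Kind; writer optional)
  archived: paired with writer archived (bool -> bool; writer required)
  duration: paired with writer duration (int32 -> int32; writer required)
  primary: paired with writer primary (bool -> bool; writer required)
  active: paired with writer active (bool -> bool; writer optional)
  writer checksum: unknown to reader
  R5 fires at channel
  => backward verdict for Profile: BREAKING, 1 violation(s)
ruling out the remaining Profile differences:
  field archived in record Profile: required changed to optional -> affects forward compatibility only, which is not asked
  removed field checksum from record Profile (its key "checksum" joins the reserved list) -> affects forward compatibility only, which is not asked


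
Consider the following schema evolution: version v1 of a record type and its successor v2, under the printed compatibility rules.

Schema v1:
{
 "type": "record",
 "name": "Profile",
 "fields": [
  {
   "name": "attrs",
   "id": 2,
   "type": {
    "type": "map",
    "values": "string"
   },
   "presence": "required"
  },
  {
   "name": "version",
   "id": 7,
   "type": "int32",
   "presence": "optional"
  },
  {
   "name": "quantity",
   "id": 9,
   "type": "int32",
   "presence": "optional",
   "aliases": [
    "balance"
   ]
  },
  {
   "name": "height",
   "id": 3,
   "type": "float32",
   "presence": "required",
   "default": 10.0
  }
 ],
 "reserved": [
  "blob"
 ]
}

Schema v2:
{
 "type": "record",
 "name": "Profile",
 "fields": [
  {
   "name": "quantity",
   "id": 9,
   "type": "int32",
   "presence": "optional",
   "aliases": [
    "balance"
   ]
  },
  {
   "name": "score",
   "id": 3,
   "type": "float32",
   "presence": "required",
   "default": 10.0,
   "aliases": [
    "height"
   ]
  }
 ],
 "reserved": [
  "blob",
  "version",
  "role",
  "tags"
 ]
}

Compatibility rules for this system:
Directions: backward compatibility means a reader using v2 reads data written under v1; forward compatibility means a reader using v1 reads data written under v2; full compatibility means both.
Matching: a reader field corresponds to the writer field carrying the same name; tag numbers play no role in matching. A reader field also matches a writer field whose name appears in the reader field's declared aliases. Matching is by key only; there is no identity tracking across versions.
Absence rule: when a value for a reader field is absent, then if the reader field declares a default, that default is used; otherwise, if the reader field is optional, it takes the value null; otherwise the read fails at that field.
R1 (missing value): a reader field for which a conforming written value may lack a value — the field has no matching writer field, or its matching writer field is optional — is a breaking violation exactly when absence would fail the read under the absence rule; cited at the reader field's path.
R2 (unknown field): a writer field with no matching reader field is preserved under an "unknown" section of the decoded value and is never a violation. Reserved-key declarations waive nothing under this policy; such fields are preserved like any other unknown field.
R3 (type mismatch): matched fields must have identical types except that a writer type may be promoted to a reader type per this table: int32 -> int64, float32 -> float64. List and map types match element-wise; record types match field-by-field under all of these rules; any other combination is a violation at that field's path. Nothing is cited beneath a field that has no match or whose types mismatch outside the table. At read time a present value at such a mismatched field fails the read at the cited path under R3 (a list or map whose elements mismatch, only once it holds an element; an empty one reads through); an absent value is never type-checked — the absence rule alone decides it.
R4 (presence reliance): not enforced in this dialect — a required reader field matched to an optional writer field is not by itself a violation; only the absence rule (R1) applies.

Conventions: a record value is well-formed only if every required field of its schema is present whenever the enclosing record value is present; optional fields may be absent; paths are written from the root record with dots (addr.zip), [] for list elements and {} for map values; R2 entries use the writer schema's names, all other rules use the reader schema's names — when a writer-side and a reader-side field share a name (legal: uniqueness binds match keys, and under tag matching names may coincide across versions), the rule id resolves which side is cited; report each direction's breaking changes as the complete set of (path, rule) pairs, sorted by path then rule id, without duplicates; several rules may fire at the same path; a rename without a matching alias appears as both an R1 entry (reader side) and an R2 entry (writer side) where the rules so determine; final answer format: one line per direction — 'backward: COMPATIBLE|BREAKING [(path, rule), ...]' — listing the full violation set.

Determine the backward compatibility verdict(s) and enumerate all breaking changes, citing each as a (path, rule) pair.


the writer's type comes first in each Profile pair
backward on Profile — v2 reading data written by v1:
  quantity: paired with writer quantity (int32 -> int32; writer optional)
  score: paired with writer height (float32 -> float32; writer required)
  writer field attrs has no reader counterpart
  writer field version has no reader counterpart
  => backward verdict for Profile: COMPATIBLE, no violations
ruling out the remaining Profile differences:
  removed field attrs from record Profile -> its effect on Profile is confined to the forward direction, not asked
  removed field version from record Profile (its key "version" joins the reserved list) -> inert for the asked Profile verdict: nothing fires
  renamed field height to score in record Profile (alias height declared on the renamed field) -> inert for the asked Profile verdict: nothing fires

backward: COMPATIBLE []


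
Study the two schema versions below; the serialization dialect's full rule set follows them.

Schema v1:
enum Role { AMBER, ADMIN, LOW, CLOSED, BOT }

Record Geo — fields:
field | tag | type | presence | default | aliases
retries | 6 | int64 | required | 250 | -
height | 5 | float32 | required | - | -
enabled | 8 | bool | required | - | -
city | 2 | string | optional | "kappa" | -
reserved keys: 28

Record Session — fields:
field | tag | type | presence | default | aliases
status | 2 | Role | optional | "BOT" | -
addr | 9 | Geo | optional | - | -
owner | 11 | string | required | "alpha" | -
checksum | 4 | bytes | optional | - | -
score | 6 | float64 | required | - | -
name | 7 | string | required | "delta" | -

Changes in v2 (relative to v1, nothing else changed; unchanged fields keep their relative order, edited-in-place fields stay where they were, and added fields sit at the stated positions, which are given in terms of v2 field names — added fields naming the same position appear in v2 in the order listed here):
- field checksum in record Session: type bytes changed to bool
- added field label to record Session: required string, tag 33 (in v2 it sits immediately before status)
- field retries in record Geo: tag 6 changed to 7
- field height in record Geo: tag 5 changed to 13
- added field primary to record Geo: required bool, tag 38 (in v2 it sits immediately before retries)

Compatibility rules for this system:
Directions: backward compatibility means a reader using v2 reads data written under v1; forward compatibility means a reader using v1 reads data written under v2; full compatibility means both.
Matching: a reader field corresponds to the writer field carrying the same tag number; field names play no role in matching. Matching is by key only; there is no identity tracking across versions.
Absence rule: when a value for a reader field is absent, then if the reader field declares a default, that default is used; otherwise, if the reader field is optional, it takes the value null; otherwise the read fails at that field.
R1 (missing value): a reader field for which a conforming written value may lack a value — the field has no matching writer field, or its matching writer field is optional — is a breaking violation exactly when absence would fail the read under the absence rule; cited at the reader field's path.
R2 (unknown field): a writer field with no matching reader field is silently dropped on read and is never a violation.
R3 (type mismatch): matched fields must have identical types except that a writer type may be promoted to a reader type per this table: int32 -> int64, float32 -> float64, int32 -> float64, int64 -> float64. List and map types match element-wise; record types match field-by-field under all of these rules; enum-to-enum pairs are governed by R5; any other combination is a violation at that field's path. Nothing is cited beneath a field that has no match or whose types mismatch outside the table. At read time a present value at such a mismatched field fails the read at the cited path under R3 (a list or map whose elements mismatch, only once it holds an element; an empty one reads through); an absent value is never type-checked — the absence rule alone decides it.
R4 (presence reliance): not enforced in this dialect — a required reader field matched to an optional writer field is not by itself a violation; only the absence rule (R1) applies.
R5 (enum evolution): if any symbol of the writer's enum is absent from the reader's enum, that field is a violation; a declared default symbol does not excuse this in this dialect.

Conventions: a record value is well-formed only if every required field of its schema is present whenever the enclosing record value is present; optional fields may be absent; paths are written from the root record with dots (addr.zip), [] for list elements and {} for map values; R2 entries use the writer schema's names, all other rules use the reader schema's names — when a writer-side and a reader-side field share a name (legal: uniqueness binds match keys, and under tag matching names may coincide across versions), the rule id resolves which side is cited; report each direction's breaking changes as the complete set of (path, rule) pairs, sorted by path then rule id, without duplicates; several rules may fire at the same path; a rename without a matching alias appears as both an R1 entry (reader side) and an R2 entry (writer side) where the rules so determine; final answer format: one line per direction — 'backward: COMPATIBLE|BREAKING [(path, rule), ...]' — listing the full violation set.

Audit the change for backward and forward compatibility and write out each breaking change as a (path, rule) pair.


backward: BREAKING [(addr.height, R1), (addr.primary, R1), (checksum, R3), (label, R1)]; forward: BREAKING [(addr.height, R1), (checksum, R3)]

in Session below, arrows point writer -> reader
checking backward for Session: reader v2 against writer v1:
  no writer field matches reader label
  status: paired with writer status (Role -> Role; writer optional)
  addr: paired with writer addr (Geo -> Geo; writer optional)
  owner: paired with writer owner (string -> string; writer required)
  checksum: paired with writer checksum (bytes -> bool; writer optional)
  score: paired with writer score (float64 -> float64; writer required)
  name: paired with writer name (string -> string; writer required)
  no writer field matches reader addr.primary
  no writer field matches reader addr.retries
  no writer field matches reader addr.height
  addr.enabled: paired with writer addr.enabled (bool -> bool; writer required)
  addr.city: paired with writer addr.city (string -> string; writer optional)
  writer field addr.retries has no reader counterpart
  writer field addr.height has no reader counterpart
  violation R1 at addr.height
  violation R1 at addr.primary
  violation R3 at checksum
  violation R1 at label
  backward on Session therefore BREAKING (4)
checking forward for Session: reader v1 against writer v2:
  status: paired with writer status (Role -> Role; writer optional)
  addr: paired with writer addr (Geo -> Geo; writer optional)
  owner: paired with writer owner (string -> string; writer required)
  checksum: paired with writer checksum (bool -> bytes; writer optional)
  score: paired with writer score (float64 -> float64; writer required)
  name: paired with writer name (string -> string; writer required)
  writer field label has no reader counterpart
  no writer field matches reader addr.retries
  no writer field matches reader addr.height
  addr.enabled: paired with writer addr.enabled (bool -> bool; writer required)
  addr.city: paired with writer addr.city (string -> string; writer optional)
  writer field addr.primary has no reader counterpart
  writer field addr.retries has no reader counterpart
  writer field addr.height has no reader counterpart
  violation R1 at addr.height
  violation R3 at checksum
  forward on Session therefore BREAKING (2)


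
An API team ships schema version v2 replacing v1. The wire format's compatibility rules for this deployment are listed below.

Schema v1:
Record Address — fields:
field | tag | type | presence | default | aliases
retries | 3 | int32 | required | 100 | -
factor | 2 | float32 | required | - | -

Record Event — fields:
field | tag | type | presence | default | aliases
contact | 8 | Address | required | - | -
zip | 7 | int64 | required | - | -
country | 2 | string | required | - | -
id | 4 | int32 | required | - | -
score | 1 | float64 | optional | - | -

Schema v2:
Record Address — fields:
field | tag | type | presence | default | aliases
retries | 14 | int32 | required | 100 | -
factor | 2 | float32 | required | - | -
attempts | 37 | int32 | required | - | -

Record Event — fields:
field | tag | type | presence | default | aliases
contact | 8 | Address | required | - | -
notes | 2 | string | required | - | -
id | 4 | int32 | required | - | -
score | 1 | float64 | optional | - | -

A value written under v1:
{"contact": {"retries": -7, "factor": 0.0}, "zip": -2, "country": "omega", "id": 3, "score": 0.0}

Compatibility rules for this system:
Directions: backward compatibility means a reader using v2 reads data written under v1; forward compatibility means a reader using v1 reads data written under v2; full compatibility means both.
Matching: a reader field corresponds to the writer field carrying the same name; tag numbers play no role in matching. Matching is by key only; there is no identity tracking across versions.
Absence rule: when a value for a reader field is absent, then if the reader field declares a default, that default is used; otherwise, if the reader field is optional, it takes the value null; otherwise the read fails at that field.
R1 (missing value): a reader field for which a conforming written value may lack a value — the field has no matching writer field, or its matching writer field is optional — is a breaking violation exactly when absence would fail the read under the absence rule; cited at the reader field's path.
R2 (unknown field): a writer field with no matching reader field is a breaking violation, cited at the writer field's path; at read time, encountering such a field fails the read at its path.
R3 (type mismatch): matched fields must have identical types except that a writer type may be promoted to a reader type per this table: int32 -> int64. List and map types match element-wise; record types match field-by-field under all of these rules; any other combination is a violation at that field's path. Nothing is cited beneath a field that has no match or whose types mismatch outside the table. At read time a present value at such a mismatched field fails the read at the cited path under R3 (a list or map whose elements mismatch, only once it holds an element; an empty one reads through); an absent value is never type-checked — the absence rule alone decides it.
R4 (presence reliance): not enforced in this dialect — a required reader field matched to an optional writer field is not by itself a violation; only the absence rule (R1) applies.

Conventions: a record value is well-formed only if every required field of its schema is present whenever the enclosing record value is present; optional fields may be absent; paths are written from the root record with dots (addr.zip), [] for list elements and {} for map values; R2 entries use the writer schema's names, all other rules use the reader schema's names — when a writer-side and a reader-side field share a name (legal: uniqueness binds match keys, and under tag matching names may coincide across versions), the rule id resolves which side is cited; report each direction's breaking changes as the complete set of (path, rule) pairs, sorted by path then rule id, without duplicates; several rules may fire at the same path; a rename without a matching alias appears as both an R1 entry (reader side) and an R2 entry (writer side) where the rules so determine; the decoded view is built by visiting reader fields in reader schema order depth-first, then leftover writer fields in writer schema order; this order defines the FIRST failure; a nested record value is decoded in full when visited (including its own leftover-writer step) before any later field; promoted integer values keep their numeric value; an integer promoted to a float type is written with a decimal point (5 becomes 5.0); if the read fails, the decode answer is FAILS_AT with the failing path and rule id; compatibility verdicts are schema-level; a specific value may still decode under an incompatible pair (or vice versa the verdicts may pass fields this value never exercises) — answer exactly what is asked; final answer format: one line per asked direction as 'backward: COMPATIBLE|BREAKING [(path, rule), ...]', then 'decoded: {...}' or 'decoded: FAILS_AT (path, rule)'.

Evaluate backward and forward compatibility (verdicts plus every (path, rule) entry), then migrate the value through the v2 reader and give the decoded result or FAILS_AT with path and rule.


the writer's type comes first in each Event pair
backward for Event (reader v2, writer v1):
  contact: Address -> Address, writer required; from contact
  notes has no writer counterpart
  id: int32 -> int32, writer required; from id
  score: float64 -> float64, writer optional; from score
  writer zip: unknown to reader
  writer country: unknown to reader
  contact.retries: int32 -> int32, writer required; from contact.retries
  contact.factor: float32 -> float32, writer required; from contact.factor
  contact.attempts has no writer counterpart
  rule R1 violated at contact.attempts
  rule R2 violated at country
  rule R1 violated at notes
  rule R2 violated at zip
  => backward: BREAKING (4)
forward for Event (reader v1, writer v2):
  contact: Address -> Address, writer required; from contact
  zip has no writer counterpart
  country has no writer counterpart
  id: int32 -> int32, writer required; from id
  score: float64 -> float64, writer optional; from score
  writer notes: unknown to reader
  contact.retries: int32 -> int32, writer required; from contact.retries
  contact.factor: float32 -> float32, writer required; from contact.factor
  writer contact.attempts: unknown to reader
  rule R2 violated at contact.attempts
  rule R1 violated at country
  rule R2 violated at notes
  rule R1 violated at zip
  => forward: BREAKING (4)
decode walk for Event under reader schema v2:
  contact.retries := -7
  contact.factor := 0.0
  read fails at contact.attempts under R1 (no fill)
  => FAILS_AT (contact.attempts, R1)

backward: BREAKING [(contact.attempts, R1), (country, R2), (notes, R1), (zip, R2)]; forward: BREAKING [(contact.attempts, R2), (country, R1), (notes, R2), (zip, R1)]; decoded: FAILS_AT (contact.attempts, R1)


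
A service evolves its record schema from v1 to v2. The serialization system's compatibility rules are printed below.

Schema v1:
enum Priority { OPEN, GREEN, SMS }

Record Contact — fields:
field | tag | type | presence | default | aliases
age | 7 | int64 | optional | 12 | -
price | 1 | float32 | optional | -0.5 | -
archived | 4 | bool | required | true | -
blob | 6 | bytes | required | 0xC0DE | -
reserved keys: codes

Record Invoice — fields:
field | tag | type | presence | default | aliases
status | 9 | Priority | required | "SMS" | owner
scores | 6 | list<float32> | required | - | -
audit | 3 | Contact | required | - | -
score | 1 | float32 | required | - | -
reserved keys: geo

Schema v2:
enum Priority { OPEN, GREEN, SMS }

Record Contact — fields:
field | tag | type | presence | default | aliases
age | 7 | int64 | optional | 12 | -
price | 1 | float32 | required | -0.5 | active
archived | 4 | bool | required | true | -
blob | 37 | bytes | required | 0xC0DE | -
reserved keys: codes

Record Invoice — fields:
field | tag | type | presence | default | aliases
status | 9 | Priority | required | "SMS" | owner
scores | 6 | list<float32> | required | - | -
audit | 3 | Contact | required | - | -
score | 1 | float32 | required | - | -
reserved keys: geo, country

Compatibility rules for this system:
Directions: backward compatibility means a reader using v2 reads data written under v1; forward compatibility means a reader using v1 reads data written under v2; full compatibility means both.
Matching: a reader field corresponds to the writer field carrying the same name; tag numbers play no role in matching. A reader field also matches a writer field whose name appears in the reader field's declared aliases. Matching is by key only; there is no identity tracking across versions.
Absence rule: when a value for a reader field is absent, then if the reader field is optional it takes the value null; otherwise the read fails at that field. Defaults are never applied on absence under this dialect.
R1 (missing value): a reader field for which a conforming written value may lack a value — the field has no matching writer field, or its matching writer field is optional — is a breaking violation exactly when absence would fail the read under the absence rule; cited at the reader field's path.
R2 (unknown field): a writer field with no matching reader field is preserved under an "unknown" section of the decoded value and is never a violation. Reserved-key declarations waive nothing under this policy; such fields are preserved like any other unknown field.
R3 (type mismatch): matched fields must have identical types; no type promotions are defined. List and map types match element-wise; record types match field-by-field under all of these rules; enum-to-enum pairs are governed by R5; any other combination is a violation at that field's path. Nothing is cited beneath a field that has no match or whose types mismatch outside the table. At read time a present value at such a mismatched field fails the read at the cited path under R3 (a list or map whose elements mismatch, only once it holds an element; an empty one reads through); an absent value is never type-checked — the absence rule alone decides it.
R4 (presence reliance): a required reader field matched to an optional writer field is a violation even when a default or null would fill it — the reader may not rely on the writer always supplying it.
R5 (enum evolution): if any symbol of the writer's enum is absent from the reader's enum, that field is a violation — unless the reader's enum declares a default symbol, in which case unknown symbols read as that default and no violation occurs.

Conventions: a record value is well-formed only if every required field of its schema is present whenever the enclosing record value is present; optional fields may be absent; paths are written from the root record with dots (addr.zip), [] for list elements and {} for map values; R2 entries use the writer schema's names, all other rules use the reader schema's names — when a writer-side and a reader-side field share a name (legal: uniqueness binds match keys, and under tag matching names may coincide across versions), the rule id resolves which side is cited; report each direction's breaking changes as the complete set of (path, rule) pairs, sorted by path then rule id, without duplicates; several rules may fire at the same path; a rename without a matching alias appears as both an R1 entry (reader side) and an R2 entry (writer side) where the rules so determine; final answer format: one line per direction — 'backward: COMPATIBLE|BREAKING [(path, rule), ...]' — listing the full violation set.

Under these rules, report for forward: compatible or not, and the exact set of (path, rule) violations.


forward: COMPATIBLE []

arrows below run writer -> reader for Invoice
forward on Invoice — v1 reading data written by v2:
  writer required, Priority -> Priority: reader status maps from writer status
  writer required, list<float32> -> list<float32>: reader scores maps from writer scores
  writer required, Contact -> Contact: reader audit maps from writer audit
  writer required, float32 -> float32: reader score maps from writer score
  writer optional, int64 -> int64: reader audit.age maps from writer audit.age
  writer required, float32 -> float32: reader audit.price maps from writer audit.price
  writer required, bool -> bool: reader audit.archived maps from writer audit.archived
  writer required, bytes -> bytes: reader audit.blob maps from writer audit.blob
  => no violations; forward on Invoice: COMPATIBLE
the other Invoice changes do not affect what is asked:
  field blob in record Contact: tag 6 changed to 37 -> fires no rule on Invoice, leaving the asked answer as it is
  field price in record Contact: optional changed to required -> affects backward compatibility only, which is not asked
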